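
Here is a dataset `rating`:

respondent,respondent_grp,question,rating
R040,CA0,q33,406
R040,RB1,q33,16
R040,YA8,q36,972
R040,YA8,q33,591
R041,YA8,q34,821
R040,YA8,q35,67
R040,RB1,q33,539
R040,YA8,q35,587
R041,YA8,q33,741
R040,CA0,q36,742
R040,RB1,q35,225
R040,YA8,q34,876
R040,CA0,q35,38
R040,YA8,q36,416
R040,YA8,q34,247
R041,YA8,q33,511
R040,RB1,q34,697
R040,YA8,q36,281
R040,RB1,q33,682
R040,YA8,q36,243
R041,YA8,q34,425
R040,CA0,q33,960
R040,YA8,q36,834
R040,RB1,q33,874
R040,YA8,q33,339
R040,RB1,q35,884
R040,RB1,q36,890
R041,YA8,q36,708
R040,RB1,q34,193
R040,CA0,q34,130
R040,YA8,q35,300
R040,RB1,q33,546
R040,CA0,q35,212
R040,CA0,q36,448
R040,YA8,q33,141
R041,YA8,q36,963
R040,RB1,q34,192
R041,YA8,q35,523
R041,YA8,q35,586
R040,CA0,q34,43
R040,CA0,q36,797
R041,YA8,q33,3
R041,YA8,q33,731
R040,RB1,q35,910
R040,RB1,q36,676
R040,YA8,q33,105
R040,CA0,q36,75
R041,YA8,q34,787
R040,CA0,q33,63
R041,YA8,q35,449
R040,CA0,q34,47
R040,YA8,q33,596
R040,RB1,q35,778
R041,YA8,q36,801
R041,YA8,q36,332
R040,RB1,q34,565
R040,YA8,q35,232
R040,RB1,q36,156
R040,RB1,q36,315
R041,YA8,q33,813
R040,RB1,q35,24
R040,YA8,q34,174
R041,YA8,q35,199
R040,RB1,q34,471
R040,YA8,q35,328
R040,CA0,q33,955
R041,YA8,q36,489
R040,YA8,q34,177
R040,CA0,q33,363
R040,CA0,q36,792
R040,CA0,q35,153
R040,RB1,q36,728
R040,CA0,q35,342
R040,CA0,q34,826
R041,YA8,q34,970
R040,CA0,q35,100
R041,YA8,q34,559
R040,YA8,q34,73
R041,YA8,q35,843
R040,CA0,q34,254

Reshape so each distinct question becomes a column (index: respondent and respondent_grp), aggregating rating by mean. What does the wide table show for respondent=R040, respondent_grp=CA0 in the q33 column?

549.40

Rows with respondent=R040, respondent_grp=CA0 and question=q33: rating values are 406, 960, 63, 955, 363.
(406 + 960 + 63 + 955 + 363) / 5 = 549.40.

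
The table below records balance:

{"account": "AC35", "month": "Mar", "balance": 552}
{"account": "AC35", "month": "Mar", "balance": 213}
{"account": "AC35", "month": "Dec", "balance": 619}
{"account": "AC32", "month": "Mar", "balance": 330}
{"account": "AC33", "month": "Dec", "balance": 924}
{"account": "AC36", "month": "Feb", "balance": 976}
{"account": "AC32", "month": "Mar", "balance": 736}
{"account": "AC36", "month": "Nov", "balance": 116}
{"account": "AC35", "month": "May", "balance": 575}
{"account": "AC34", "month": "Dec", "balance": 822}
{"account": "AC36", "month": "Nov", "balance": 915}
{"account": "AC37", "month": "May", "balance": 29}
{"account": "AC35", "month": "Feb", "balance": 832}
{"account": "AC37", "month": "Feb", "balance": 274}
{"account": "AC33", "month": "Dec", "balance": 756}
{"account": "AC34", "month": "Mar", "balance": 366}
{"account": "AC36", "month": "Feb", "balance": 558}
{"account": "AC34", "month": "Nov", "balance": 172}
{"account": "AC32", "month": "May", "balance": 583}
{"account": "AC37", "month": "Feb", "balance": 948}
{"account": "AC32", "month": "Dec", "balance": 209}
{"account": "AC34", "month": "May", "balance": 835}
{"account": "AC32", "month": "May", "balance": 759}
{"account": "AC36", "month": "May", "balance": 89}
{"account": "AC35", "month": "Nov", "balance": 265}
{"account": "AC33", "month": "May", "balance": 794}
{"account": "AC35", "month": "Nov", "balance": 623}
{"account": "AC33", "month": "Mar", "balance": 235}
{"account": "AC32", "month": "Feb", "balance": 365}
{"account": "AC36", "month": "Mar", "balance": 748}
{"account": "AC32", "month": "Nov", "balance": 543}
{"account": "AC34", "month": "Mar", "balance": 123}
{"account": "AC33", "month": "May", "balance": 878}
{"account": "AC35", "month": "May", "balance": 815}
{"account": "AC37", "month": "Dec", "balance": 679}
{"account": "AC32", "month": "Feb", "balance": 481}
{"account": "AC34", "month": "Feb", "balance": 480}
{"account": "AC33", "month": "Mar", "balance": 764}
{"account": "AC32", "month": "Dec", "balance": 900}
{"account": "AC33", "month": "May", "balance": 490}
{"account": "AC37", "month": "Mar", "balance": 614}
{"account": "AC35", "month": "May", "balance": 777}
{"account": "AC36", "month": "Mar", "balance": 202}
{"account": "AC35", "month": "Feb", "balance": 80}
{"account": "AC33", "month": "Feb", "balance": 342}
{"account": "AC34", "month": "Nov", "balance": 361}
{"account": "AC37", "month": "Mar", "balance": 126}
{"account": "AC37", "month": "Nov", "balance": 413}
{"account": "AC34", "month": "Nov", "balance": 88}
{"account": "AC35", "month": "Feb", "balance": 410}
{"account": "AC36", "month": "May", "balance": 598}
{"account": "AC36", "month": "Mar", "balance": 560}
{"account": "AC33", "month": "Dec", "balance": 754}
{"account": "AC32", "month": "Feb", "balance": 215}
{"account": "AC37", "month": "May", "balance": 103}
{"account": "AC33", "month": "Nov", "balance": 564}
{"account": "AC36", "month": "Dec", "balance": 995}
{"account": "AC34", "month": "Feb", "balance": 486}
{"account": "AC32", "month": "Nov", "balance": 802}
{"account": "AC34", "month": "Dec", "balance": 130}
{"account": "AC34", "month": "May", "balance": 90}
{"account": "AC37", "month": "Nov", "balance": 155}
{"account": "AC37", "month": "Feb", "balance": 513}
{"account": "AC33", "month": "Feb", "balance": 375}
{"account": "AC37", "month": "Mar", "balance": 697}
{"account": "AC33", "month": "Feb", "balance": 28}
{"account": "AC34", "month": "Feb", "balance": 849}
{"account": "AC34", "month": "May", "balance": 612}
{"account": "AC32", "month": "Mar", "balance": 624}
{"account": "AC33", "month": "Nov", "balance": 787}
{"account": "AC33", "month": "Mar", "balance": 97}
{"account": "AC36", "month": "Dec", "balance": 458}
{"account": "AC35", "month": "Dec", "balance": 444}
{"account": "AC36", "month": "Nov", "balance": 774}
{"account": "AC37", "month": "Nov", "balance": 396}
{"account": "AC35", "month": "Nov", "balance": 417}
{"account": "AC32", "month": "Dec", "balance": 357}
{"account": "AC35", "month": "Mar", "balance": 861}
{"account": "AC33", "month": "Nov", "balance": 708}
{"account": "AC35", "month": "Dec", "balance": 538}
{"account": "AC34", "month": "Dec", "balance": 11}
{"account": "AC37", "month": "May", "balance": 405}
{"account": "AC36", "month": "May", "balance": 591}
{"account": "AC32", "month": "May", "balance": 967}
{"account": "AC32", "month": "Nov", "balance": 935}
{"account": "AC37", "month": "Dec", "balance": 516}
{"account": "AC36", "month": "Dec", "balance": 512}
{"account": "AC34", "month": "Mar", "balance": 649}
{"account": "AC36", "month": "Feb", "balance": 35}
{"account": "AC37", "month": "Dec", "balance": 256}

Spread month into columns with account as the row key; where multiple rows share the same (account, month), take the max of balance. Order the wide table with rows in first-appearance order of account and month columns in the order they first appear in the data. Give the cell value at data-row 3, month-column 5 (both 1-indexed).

With rows in first-appearance order of account, row 3 is account=AC33. month columns in first-appearance order: Mar, Dec, Feb, Nov, May; column 5 is May.
Long rows with account=AC33, month=May: max(794, 878, 490) = 878.

878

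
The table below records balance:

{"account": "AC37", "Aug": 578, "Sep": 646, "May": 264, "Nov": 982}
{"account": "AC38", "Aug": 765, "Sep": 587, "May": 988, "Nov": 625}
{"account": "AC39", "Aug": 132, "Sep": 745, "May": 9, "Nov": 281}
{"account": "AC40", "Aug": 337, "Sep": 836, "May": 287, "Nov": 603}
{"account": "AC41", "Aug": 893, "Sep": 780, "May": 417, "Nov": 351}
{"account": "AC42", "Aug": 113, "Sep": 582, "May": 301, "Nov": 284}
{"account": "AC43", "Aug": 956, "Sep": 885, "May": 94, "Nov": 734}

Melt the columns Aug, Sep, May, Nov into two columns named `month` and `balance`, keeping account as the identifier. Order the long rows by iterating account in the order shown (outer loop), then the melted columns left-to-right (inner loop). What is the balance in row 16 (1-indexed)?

603

28 rows total (7 × 4). Row 16: index ⌊(16-1)/4⌋ = 3 into account → AC40; (16-1) mod 4 = 3 into the melted columns → Nov.
So row 16 is (AC40, Nov, 603); balance = 603.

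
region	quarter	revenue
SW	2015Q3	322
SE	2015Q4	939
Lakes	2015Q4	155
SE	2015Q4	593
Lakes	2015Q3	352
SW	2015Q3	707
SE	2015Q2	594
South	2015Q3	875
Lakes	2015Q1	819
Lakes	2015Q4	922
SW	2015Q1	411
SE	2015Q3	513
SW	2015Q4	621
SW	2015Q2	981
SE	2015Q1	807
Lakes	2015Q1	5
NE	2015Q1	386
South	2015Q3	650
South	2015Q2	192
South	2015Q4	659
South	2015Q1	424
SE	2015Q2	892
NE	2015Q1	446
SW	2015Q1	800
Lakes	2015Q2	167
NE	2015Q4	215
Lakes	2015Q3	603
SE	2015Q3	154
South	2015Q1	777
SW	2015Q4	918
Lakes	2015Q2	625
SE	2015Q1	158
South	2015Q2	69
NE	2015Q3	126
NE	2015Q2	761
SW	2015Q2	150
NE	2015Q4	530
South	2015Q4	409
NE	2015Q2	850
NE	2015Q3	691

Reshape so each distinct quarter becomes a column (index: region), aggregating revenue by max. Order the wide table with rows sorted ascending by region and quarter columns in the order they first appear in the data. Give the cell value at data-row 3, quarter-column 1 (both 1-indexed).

With rows sorted ascending by region, row 3 is region=SE. quarter columns in first-appearance order: 2015Q3, 2015Q4, 2015Q2, 2015Q1; column 1 is 2015Q3.
Long rows with region=SE, quarter=2015Q3: max(513, 154) = 513.

513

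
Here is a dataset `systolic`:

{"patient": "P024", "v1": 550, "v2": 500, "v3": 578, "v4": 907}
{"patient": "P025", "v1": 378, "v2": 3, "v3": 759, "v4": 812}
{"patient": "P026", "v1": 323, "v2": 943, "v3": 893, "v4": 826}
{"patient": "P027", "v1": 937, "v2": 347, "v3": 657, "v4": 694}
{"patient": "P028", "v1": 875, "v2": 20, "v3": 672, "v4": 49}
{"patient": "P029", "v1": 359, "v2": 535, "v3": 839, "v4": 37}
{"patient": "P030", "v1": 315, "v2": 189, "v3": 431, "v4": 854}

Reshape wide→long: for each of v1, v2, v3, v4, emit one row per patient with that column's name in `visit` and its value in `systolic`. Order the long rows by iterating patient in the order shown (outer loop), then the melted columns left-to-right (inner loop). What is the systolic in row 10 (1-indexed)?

28 rows total (7 × 4). Row 10: index ⌊(10-1)/4⌋ = 2 into patient → P026; (10-1) mod 4 = 1 into the melted columns → v2.
So row 10 is (P026, v2, 943); systolic = 943.

943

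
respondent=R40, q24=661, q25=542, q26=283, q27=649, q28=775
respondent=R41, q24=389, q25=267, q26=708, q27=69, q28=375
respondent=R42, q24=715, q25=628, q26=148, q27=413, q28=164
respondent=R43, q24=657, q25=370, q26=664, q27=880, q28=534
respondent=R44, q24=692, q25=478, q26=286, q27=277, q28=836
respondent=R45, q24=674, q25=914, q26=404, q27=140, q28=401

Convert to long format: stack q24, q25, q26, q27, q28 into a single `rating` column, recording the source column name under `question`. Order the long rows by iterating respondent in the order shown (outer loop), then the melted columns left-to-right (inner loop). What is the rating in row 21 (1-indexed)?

692

30 rows total (6 × 5). Row 21: index ⌊(21-1)/5⌋ = 4 into respondent → R44; (21-1) mod 5 = 0 into the melted columns → q24.
So row 21 is (R44, q24, 692); rating = 692.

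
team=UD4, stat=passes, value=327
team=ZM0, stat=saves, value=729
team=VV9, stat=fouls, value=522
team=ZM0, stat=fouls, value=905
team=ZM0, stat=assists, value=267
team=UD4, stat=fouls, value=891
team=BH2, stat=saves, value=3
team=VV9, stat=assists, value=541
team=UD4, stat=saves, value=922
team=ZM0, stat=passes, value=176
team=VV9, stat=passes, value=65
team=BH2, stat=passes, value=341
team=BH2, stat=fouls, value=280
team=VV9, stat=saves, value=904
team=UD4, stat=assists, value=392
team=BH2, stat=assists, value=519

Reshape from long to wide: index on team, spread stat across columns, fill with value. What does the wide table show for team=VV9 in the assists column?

541

Wide layout: rows indexed by team, columns are the 4 distinct stat values (passes, saves, fouls, assists).
Cell (team=VV9, stat=assists) draws from the long row where team=VV9 and stat=assists, which has value=541.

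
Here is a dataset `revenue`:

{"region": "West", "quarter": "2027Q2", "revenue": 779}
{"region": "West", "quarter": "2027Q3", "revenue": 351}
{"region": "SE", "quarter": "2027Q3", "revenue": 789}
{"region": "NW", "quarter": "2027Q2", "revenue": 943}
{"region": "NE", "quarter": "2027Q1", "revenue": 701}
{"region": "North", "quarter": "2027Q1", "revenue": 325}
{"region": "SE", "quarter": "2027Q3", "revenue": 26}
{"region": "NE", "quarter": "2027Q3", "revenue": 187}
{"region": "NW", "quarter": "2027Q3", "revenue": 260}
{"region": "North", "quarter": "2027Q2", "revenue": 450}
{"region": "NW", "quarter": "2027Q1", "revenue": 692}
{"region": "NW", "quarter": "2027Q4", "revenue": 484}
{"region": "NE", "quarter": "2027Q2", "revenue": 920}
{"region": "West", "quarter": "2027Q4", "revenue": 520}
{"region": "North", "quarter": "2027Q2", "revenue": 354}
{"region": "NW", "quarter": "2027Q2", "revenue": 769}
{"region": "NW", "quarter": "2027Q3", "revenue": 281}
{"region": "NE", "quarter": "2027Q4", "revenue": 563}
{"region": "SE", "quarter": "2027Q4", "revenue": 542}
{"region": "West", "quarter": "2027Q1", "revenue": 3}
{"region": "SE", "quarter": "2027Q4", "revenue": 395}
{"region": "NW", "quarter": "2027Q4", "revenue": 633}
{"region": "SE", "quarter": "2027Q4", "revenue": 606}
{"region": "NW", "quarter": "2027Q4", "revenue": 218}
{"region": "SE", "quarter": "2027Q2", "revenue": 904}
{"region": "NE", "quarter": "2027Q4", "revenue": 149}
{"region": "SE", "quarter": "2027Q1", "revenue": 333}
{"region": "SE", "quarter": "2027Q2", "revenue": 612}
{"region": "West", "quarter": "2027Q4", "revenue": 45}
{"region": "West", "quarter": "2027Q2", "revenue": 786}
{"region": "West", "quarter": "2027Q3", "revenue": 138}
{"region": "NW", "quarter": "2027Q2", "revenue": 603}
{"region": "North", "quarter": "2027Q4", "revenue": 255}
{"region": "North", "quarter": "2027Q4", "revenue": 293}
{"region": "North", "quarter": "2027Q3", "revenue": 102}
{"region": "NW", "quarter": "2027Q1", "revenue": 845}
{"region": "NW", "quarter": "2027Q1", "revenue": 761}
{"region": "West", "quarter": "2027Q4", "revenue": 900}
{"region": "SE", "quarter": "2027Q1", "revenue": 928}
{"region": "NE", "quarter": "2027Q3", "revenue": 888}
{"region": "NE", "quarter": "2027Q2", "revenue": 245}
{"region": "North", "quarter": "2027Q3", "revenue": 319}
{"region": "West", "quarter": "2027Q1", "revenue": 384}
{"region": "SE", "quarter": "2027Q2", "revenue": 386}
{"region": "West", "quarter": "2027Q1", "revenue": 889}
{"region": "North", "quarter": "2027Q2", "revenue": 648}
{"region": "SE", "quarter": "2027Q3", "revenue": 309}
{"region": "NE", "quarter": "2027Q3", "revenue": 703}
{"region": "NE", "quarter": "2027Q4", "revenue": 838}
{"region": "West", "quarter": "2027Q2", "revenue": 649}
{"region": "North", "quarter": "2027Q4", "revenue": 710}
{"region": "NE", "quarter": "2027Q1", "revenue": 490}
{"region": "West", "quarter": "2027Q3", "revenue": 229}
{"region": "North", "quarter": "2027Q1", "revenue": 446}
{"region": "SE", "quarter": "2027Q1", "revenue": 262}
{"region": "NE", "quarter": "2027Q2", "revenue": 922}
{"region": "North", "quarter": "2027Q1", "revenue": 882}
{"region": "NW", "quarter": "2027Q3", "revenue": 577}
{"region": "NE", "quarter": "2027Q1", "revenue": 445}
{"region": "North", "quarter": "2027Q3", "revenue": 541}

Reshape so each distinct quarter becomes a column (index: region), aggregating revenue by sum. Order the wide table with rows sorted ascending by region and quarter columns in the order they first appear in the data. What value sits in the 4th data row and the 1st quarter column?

With rows sorted ascending by region, row 4 is region=SE. quarter columns in first-appearance order: 2027Q2, 2027Q3, 2027Q1, 2027Q4; column 1 is 2027Q2.
Long rows with region=SE, quarter=2027Q2: 904 + 612 + 386 = 1902.

1902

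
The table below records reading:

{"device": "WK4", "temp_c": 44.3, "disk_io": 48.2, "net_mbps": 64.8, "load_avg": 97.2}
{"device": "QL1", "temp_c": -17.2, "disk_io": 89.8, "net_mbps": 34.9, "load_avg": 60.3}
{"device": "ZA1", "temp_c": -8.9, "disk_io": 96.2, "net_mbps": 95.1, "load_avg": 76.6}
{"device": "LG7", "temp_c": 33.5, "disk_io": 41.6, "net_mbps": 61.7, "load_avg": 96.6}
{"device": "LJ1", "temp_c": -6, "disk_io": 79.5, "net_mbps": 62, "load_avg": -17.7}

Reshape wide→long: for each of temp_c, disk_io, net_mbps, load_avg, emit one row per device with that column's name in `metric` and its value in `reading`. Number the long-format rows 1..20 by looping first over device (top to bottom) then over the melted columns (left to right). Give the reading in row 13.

33.5

20 rows total (5 × 4). Row 13: index ⌊(13-1)/4⌋ = 3 into device → LG7; (13-1) mod 4 = 0 into the melted columns → temp_c.
So row 13 is (LG7, temp_c, 33.5); reading = 33.5.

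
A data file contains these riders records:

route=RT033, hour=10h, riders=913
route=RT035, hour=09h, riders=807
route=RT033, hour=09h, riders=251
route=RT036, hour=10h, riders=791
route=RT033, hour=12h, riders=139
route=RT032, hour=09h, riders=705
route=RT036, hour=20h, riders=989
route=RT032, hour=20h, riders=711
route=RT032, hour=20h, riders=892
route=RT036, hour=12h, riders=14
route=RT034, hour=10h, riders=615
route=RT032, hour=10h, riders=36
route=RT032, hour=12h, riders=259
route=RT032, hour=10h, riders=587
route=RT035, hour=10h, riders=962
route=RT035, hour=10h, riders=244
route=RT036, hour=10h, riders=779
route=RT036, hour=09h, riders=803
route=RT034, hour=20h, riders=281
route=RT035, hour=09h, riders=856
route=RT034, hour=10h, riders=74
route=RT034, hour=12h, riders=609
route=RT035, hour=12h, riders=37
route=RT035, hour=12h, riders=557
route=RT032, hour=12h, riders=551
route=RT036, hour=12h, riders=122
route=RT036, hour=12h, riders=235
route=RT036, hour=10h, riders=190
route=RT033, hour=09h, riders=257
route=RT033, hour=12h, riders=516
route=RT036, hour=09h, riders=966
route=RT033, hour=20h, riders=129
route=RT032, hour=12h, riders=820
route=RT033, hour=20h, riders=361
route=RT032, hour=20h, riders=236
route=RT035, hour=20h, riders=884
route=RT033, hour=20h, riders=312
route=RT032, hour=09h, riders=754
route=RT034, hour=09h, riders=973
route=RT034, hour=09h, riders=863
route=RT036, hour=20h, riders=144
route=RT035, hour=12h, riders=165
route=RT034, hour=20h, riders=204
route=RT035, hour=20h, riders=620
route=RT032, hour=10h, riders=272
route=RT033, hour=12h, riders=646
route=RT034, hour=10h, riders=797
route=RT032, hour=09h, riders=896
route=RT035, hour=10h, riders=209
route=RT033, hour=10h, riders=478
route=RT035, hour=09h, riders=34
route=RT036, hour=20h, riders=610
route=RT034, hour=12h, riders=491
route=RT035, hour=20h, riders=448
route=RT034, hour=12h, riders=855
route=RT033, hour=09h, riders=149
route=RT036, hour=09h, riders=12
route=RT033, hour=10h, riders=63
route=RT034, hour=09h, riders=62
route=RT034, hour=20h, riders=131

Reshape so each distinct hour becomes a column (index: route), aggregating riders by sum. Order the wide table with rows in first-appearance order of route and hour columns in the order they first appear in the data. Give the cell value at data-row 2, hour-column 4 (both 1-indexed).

With rows in first-appearance order of route, row 2 is route=RT035. hour columns in first-appearance order: 10h, 09h, 12h, 20h; column 4 is 20h.
Long rows with route=RT035, hour=20h: 884 + 620 + 448 = 1952.

1952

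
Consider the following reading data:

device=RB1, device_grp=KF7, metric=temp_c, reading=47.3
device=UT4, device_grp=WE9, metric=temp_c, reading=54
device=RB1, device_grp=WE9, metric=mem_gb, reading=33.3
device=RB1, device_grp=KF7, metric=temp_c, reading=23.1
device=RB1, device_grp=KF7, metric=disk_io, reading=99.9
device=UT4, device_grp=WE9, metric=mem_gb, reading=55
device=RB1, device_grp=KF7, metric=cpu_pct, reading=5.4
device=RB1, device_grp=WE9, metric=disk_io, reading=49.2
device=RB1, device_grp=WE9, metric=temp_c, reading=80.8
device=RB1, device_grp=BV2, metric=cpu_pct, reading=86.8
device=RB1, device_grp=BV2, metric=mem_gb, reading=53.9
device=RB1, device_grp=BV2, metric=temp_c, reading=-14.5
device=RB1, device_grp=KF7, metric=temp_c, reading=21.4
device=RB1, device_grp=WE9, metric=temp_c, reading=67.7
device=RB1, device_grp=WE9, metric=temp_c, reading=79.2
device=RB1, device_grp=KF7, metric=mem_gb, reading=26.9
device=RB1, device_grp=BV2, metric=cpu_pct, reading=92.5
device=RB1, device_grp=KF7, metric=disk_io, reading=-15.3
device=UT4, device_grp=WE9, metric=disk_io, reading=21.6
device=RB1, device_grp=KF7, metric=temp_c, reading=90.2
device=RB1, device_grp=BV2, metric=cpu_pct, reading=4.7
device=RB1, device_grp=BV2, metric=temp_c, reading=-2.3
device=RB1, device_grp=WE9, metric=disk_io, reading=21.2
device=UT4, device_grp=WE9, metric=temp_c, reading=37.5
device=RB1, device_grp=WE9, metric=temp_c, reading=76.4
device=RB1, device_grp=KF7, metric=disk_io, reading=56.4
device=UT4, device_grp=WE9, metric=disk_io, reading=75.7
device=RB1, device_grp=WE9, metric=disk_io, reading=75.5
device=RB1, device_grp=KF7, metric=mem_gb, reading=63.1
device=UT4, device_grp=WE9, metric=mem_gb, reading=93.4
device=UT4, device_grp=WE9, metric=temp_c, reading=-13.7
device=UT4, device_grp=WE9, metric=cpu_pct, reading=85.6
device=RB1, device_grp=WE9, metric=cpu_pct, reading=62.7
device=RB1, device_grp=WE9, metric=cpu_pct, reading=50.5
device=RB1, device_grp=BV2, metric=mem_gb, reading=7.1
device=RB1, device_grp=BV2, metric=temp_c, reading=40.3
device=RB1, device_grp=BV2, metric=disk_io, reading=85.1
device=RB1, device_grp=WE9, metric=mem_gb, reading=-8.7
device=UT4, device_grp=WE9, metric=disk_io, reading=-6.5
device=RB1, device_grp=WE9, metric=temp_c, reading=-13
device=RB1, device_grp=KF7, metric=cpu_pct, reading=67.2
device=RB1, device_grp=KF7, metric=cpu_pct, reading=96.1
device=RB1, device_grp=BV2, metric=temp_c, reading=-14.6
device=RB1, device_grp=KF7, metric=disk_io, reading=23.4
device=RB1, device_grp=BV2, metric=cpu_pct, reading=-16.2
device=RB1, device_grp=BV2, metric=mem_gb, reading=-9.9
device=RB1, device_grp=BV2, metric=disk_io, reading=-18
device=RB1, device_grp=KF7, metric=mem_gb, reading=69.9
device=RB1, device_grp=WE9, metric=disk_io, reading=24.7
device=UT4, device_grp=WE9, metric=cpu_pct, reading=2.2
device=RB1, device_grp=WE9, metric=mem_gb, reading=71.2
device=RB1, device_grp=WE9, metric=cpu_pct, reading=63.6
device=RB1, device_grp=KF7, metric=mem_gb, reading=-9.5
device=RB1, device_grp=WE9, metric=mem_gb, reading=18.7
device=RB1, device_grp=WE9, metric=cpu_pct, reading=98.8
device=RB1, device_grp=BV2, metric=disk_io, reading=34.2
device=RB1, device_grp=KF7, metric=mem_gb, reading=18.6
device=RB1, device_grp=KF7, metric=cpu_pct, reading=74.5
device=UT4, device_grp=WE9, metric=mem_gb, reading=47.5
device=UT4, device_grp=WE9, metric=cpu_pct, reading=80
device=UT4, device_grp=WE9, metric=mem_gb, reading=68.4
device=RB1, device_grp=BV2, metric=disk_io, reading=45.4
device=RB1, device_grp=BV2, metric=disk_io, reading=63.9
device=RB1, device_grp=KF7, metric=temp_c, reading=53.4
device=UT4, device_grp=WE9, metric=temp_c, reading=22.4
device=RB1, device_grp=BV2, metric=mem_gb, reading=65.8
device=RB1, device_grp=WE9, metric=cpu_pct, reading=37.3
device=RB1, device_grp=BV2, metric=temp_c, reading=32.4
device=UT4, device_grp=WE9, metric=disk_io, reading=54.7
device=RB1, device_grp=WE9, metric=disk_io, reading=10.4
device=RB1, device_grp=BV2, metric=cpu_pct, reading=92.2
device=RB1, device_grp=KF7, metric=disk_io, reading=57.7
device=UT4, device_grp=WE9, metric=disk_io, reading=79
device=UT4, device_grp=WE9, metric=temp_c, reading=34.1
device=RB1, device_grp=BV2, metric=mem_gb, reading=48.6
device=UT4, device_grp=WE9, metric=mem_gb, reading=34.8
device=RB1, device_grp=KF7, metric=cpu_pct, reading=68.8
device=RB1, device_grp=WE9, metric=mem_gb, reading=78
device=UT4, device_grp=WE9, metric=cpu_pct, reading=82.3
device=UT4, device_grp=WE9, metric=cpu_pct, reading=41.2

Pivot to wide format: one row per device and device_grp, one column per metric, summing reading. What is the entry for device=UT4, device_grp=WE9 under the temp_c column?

134.3

Rows with device=UT4, device_grp=WE9 and metric=temp_c: reading values are 54, 37.5, -13.7, 22.4, 34.1.
54 + 37.5 + -13.7 + 22.4 + 34.1 = 134.3.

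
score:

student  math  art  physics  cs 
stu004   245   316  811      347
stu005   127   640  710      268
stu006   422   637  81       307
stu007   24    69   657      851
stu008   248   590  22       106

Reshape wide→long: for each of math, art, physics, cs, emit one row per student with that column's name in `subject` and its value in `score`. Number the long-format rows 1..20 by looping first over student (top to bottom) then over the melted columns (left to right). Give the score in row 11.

81

20 rows total (5 × 4). Row 11: index ⌊(11-1)/4⌋ = 2 into student → stu006; (11-1) mod 4 = 2 into the melted columns → physics.
So row 11 is (stu006, physics, 81); score = 81.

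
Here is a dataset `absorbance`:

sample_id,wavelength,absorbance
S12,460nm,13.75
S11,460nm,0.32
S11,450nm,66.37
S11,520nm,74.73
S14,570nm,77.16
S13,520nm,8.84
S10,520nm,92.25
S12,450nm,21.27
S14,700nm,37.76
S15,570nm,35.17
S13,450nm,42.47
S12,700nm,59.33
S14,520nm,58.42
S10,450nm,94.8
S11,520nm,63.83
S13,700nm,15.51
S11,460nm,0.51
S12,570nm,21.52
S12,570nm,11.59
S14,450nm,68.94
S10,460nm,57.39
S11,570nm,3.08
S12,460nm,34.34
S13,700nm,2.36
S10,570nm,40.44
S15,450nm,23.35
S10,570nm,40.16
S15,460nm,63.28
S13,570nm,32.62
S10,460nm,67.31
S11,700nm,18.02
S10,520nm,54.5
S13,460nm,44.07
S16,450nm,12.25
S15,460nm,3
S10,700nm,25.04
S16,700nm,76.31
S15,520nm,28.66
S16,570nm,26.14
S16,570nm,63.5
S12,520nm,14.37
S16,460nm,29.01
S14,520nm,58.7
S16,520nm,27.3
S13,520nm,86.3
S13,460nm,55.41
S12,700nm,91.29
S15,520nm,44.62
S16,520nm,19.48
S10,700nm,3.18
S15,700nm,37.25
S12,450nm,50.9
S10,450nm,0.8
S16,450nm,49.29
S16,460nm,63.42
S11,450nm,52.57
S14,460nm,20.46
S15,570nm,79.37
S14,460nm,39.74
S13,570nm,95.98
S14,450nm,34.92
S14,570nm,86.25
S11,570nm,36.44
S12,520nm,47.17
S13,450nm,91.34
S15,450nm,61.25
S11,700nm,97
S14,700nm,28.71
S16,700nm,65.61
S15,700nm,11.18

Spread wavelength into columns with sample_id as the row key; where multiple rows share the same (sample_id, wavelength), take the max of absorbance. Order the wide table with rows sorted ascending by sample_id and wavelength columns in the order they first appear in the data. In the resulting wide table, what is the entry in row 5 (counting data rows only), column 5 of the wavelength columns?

With rows sorted ascending by sample_id, row 5 is sample_id=S14. wavelength columns in first-appearance order: 460nm, 450nm, 520nm, 570nm, 700nm; column 5 is 700nm.
Long rows with sample_id=S14, wavelength=700nm: max(37.76, 28.71) = 37.76.

37.76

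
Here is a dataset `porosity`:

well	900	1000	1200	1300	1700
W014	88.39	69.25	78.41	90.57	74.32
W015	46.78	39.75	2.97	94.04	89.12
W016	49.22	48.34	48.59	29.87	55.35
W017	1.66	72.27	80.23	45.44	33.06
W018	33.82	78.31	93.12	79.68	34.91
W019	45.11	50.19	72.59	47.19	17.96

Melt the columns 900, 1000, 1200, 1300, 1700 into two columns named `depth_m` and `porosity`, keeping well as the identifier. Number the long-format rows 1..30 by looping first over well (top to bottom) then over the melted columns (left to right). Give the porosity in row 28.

72.59

30 rows total (6 × 5). Row 28: index ⌊(28-1)/5⌋ = 5 into well → W019; (28-1) mod 5 = 2 into the melted columns → 1200.
So row 28 is (W019, 1200, 72.59); porosity = 72.59.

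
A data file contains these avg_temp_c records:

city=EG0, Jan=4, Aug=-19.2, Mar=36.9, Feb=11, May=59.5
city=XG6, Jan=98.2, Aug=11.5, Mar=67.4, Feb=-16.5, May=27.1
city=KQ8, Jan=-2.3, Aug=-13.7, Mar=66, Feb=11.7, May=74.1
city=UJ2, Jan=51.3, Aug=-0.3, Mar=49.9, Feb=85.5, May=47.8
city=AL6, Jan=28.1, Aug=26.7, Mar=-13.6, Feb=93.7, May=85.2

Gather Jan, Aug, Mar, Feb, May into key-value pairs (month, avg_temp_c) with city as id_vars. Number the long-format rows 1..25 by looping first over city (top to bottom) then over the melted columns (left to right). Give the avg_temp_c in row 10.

27.1

25 rows total (5 × 5). Row 10: index ⌊(10-1)/5⌋ = 1 into city → XG6; (10-1) mod 5 = 4 into the melted columns → May.
So row 10 is (XG6, May, 27.1); avg_temp_c = 27.1.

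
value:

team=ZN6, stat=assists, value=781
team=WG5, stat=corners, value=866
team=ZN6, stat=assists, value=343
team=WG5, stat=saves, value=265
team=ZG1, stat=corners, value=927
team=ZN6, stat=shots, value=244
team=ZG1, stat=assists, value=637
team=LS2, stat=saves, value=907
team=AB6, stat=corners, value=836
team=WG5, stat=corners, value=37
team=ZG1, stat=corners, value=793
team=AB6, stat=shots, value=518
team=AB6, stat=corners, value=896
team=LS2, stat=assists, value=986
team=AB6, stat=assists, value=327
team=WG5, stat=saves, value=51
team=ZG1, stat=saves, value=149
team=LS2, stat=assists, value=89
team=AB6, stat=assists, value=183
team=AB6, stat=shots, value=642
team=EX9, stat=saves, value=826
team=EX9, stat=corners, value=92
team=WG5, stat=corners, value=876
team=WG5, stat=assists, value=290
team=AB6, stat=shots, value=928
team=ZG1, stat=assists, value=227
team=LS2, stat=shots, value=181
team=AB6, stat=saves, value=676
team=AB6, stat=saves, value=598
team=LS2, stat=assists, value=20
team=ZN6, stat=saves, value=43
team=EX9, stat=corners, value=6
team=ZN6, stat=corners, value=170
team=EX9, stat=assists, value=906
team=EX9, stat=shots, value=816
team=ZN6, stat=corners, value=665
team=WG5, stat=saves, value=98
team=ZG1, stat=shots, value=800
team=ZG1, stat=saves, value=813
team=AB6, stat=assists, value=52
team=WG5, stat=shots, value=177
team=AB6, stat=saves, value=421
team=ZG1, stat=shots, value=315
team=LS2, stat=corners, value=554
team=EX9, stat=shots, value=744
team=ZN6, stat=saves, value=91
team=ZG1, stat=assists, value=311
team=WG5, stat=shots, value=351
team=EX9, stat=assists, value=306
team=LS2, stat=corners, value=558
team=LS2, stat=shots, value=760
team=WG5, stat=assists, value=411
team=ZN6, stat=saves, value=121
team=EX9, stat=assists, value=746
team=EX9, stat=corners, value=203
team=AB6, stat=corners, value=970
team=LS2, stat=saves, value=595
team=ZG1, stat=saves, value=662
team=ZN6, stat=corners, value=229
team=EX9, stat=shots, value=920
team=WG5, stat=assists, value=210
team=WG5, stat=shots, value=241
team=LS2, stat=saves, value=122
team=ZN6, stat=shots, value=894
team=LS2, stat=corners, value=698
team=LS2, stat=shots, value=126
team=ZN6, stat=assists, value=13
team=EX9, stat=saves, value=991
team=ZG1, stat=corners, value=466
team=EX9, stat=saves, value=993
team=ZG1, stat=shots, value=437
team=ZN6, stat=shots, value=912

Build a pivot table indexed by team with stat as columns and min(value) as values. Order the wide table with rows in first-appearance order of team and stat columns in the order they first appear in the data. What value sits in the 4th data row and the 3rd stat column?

With rows in first-appearance order of team, row 4 is team=LS2. stat columns in first-appearance order: assists, corners, saves, shots; column 3 is saves.
Long rows with team=LS2, stat=saves: min(907, 595, 122) = 122.

122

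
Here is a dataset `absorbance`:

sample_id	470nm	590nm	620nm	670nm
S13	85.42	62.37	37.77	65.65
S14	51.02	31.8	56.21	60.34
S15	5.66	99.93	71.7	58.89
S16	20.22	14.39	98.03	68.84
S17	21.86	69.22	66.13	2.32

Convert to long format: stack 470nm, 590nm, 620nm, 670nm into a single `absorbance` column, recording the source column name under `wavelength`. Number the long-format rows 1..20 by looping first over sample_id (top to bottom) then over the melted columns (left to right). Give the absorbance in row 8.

20 rows total (5 × 4). Row 8: index ⌊(8-1)/4⌋ = 1 into sample_id → S14; (8-1) mod 4 = 3 into the melted columns → 670nm.
So row 8 is (S14, 670nm, 60.34); absorbance = 60.34.

60.34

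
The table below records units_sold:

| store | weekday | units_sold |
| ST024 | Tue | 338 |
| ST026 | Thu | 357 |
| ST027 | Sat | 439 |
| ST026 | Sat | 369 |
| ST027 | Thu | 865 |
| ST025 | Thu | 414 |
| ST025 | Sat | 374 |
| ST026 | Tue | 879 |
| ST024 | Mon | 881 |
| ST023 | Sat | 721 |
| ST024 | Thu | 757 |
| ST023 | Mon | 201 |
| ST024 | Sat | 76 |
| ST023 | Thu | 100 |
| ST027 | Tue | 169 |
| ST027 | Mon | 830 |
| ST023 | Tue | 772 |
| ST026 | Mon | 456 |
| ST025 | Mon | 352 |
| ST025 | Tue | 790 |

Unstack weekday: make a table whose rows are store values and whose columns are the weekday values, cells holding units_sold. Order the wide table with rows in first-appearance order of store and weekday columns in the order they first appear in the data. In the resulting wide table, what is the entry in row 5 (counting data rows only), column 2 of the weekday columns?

100

With rows in first-appearance order of store, row 5 is store=ST023. weekday columns in first-appearance order: Tue, Thu, Sat, Mon; column 2 is Thu.
Long rows with store=ST023, weekday=Thu: units_sold = 100.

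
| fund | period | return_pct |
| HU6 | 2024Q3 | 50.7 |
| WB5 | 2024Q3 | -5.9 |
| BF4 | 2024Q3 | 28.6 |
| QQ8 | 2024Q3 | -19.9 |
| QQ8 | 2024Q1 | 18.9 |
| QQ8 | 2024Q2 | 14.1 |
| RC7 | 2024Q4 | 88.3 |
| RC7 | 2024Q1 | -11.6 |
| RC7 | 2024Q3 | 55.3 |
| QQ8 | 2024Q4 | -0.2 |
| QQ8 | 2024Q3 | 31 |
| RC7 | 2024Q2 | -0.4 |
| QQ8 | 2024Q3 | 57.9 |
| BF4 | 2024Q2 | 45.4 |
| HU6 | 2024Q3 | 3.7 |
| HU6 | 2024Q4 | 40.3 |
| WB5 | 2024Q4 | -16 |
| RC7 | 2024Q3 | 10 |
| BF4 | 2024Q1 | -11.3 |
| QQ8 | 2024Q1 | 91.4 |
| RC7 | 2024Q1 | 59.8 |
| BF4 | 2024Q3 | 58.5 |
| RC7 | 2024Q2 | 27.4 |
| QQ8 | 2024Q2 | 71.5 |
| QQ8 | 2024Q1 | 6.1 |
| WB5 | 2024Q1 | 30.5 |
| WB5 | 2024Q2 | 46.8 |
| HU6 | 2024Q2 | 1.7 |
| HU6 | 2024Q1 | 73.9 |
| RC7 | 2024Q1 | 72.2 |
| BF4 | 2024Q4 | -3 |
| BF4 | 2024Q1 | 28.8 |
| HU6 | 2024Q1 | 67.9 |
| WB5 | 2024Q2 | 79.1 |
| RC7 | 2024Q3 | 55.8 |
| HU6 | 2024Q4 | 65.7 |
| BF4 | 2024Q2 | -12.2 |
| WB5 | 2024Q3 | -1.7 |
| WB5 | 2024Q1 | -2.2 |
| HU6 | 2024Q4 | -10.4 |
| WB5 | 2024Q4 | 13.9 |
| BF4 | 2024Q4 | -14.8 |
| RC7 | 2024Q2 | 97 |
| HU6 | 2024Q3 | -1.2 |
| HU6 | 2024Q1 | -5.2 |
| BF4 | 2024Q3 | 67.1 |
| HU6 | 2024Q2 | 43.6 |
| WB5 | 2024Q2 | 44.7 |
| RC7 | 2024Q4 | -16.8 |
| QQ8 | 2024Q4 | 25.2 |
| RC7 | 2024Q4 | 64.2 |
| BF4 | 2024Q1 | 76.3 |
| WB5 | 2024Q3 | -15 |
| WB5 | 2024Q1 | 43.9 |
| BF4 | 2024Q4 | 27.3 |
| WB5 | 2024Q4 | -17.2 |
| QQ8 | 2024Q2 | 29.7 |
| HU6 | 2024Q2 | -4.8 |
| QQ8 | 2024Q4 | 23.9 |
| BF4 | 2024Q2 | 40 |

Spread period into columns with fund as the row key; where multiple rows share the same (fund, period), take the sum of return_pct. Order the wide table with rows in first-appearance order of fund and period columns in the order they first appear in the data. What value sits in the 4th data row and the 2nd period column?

116.4

With rows in first-appearance order of fund, row 4 is fund=QQ8. period columns in first-appearance order: 2024Q3, 2024Q1, 2024Q2, 2024Q4; column 2 is 2024Q1.
Long rows with fund=QQ8, period=2024Q1: 18.9 + 91.4 + 6.1 = 116.4.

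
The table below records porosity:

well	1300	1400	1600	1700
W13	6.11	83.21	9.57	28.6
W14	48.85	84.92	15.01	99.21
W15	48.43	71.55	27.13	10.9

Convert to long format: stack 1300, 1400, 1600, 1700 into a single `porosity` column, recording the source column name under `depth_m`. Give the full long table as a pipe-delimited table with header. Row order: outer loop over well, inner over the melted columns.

Each (well, column) pair becomes one row: 3 × 4 = 12 rows.
For example, (W13, 1300) → porosity=6.11.

| well | depth_m | porosity |
| W13 | 1300 | 6.11 |
| W13 | 1400 | 83.21 |
| W13 | 1600 | 9.57 |
| W13 | 1700 | 28.6 |
| W14 | 1300 | 48.85 |
| W14 | 1400 | 84.92 |
| W14 | 1600 | 15.01 |
| W14 | 1700 | 99.21 |
| W15 | 1300 | 48.43 |
| W15 | 1400 | 71.55 |
| W15 | 1600 | 27.13 |
| W15 | 1700 | 10.9 |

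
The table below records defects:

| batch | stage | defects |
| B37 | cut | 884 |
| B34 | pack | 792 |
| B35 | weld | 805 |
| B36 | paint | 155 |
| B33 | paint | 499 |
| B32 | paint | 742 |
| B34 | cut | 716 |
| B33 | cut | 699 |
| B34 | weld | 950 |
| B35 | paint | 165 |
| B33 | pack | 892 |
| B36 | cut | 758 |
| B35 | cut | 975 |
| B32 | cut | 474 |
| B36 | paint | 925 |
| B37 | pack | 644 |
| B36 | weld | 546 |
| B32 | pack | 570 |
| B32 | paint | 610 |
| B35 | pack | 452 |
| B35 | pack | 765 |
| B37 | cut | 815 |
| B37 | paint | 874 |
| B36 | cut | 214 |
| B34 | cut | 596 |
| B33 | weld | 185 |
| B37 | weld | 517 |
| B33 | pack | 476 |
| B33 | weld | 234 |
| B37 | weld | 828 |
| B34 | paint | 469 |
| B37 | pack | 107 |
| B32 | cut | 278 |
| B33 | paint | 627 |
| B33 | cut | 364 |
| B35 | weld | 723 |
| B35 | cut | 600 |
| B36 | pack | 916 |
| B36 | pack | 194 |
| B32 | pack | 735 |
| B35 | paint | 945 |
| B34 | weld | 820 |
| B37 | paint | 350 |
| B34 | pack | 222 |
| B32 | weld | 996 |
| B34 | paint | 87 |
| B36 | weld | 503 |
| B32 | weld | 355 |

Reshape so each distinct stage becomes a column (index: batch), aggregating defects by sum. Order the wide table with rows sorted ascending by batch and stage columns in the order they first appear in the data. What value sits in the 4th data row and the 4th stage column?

With rows sorted ascending by batch, row 4 is batch=B35. stage columns in first-appearance order: cut, pack, weld, paint; column 4 is paint.
Long rows with batch=B35, stage=paint: 165 + 945 = 1110.

1110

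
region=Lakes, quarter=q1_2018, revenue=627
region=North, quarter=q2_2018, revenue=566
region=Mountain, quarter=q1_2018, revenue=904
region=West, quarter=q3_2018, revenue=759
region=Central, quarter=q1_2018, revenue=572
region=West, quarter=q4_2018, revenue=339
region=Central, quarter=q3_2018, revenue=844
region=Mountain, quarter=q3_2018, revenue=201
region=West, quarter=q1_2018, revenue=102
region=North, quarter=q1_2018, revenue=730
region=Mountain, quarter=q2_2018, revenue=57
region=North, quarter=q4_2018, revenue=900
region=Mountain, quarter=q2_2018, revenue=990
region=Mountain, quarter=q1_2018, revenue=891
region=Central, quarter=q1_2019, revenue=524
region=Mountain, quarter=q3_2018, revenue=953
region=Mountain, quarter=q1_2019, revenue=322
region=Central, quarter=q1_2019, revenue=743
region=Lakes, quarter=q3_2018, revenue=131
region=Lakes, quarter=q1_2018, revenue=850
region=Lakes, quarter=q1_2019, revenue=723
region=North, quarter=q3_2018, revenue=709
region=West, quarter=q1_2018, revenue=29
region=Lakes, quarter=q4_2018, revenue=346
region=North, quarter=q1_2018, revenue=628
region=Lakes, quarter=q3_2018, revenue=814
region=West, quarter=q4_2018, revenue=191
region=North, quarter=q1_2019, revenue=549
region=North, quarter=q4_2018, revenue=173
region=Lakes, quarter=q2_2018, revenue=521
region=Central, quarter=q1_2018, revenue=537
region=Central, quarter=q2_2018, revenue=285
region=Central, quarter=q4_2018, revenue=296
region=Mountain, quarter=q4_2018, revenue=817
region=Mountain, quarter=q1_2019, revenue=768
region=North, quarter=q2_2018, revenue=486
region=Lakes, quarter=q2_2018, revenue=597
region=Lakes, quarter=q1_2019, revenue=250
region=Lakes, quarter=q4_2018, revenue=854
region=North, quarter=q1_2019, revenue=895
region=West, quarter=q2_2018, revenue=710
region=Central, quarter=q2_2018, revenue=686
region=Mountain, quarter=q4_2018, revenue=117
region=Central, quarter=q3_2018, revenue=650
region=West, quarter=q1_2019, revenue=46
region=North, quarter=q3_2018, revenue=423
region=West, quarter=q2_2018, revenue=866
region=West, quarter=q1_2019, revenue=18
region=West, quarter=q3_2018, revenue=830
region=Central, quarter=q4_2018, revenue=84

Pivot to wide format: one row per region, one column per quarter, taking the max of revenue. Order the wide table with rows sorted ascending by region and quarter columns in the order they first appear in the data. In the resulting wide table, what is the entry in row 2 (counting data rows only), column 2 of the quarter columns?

597

With rows sorted ascending by region, row 2 is region=Lakes. quarter columns in first-appearance order: q1_2018, q2_2018, q3_2018, q4_2018, q1_2019; column 2 is q2_2018.
Long rows with region=Lakes, quarter=q2_2018: max(521, 597) = 597.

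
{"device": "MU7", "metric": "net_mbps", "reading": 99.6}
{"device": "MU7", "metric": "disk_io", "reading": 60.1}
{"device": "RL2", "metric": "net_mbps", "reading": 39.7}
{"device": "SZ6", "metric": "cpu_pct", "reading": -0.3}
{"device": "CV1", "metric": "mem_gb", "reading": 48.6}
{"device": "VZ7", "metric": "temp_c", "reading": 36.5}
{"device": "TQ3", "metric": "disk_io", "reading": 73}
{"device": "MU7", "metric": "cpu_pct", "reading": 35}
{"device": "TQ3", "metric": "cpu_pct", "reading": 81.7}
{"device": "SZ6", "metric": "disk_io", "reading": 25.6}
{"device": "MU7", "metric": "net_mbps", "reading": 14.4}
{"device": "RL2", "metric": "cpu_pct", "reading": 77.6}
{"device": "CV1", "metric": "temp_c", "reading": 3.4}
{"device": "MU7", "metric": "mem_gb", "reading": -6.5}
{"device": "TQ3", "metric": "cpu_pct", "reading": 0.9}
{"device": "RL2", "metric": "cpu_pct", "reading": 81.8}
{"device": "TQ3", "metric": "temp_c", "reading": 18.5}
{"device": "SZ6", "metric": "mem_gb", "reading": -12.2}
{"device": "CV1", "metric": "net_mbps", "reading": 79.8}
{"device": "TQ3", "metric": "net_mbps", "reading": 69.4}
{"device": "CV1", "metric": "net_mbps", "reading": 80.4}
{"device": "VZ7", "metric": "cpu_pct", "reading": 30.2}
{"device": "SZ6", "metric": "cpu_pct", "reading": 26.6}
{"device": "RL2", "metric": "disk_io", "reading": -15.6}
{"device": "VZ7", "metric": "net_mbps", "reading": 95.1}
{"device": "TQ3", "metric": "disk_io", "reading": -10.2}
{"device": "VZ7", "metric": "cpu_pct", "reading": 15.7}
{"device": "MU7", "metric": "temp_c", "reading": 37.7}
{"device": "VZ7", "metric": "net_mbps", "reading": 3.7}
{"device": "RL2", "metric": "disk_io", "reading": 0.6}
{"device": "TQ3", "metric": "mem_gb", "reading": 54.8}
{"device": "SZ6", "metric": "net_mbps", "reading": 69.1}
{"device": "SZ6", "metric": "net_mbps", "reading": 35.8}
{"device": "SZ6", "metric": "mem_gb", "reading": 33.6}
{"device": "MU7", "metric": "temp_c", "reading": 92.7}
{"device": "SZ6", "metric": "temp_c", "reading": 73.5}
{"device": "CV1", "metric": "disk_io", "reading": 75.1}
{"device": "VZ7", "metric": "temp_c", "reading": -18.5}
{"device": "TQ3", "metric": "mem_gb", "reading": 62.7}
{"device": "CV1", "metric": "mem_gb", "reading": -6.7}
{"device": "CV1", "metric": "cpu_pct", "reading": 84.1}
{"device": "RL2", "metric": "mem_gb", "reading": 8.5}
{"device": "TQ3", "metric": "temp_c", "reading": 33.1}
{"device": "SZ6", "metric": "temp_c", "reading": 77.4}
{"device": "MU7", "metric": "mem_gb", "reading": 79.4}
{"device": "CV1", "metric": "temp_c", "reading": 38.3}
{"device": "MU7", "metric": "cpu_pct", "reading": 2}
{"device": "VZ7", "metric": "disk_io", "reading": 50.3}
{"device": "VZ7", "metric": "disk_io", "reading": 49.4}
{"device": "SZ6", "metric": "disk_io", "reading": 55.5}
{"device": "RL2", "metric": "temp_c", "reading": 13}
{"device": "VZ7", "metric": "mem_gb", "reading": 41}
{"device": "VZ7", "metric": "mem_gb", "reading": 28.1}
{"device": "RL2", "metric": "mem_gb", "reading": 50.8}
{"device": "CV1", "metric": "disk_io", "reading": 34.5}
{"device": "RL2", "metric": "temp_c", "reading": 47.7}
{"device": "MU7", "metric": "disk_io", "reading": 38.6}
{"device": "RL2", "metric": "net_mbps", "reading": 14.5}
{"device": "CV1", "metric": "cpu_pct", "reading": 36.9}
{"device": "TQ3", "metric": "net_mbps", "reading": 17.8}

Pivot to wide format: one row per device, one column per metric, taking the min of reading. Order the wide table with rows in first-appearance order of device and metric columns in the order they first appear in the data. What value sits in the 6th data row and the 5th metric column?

With rows in first-appearance order of device, row 6 is device=TQ3. metric columns in first-appearance order: net_mbps, disk_io, cpu_pct, mem_gb, temp_c; column 5 is temp_c.
Long rows with device=TQ3, metric=temp_c: min(18.5, 33.1) = 18.5.

18.5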